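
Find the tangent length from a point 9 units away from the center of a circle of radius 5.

tangent = √(d² - r²) = √(9² - 5²) = √(81 - 25) = √56 = 2*sqrt(14)

2*sqrt(14)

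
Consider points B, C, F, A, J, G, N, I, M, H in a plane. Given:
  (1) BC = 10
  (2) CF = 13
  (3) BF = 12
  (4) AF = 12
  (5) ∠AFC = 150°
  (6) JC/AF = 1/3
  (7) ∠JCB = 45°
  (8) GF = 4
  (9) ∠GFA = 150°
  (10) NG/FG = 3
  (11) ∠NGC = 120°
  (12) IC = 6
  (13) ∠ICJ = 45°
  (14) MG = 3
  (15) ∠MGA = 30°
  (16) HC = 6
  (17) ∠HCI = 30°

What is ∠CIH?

Step 1: By the law of cosines on triangle ICH: IH² = 6² + 6² − 2·6·6·cos(30°) = 9.65, so IH ≈ 3.11.
Step 2: By the inverse law of cosines on triangle CIH: cos(∠CIH) = (6² + 3.11² − 6²) / (2·6·3.11) = 9.65/37.27 = 0.2588, so ∠CIH = 75°.

Therefore, the measure of angle ∠CIH = 75°.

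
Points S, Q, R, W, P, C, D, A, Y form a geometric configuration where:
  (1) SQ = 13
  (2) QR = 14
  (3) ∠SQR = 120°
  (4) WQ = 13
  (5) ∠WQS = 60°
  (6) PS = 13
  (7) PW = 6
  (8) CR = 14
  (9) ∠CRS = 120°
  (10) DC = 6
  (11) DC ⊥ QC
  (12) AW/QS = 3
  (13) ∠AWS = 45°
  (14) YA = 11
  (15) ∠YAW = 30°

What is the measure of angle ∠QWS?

Step 1: By the law of cosines on triangle WQS: WS² = 13² + 13² − 2·13·13·cos(60°) = 169, so WS = 13.
Step 2: By the inverse law of cosines on triangle QWS: cos(∠QWS) = (13² + 13² − 13²) / (2·13·13) = 169/338 = 0.5, so ∠QWS = 60°.

Therefore, the measure of angle ∠QWS = 60°.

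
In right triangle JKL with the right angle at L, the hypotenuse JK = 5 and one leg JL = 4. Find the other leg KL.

By the Pythagorean theorem: KL^2 = JK^2 - JL^2
KL^2 = 5^2 - 4^2 = 25 - 16 = 9
KL = sqrt(9) = 3

3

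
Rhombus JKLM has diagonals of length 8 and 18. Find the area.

Area of a rhombus = (d1 * d2) / 2
Area = (8 * 18) / 2
Area = 144 / 2
Area = 72

72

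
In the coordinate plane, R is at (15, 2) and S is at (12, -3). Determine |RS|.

d = sqrt((-3)^2 + (-5)^2) = sqrt(34)

sqrt(34)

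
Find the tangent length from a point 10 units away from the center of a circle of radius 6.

tangent = √(d² - r²) = √(10² - 6²) = √(100 - 36) = √64 = 8

8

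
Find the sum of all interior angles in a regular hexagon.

The sum of interior angles of an n-sided polygon is (n - 2) * 180.
For n = 6: (6 - 2) * 180 = 4 * 180 = 720 degrees.

720 degrees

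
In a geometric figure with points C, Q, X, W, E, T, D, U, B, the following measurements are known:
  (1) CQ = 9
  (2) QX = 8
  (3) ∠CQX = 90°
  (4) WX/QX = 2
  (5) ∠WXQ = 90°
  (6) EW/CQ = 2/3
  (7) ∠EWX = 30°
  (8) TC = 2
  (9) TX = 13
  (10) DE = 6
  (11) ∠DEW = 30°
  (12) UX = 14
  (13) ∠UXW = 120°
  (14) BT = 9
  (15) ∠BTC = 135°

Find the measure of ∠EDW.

From the given relations: EW = 2/3·CQ = 2/3·9 = 6.
Step 1: By the law of cosines on triangle DEW: DW² = 6² + 6² − 2·6·6·cos(30°) = 9.65, so DW ≈ 3.11.
Step 2: By the inverse law of cosines on triangle EDW: cos(∠EDW) = (6² + 3.11² − 6²) / (2·6·3.11) = 9.65/37.27 = 0.2588, so ∠EDW = 75°.

Therefore, the measure of angle ∠EDW = 75°.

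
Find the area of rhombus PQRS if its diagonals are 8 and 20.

Area = (8 * 20) / 2 = 160 / 2 = 80

80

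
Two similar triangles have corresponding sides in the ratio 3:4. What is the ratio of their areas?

The ratio of areas of similar triangles equals the square of the side ratio.
Side ratio = 3:4
Area ratio = (3/4)^2 = 9/16 = 9:16

9:16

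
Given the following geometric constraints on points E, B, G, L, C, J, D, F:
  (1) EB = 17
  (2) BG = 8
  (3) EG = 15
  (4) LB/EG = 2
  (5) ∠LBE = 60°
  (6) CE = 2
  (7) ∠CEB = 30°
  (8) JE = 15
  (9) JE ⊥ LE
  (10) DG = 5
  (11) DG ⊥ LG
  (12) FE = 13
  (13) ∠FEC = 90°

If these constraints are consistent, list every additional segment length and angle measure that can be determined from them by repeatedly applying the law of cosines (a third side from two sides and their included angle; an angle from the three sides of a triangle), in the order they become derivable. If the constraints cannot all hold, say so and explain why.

The constraints are consistent. Derivable facts, in order:
After 1 step:
- BC ≈ 15.3
- CF = √173
- EL ≈ 26.06
- ∠BEG = 28.07°
- ∠BGE = 90°
- ∠EBG = 61.93°
After 2 steps:
- LJ ≈ 30.07
- ∠BCE = 146.25°
- ∠BEL = 85.6°
- ∠BLE = 34.4°
- ∠CBE = 3.75°
- ∠CFE = 8.75°
- ∠ECF = 81.25°
After 3 steps:
- ∠EJL = 60.07°
- ∠ELJ = 29.93°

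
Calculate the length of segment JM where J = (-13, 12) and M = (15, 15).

d = sqrt((15 - -13)^2 + (15 - 12)^2)
d = sqrt(28^2 + 3^2)
d = sqrt(784 + 9)
d = sqrt(793)

sqrt(793)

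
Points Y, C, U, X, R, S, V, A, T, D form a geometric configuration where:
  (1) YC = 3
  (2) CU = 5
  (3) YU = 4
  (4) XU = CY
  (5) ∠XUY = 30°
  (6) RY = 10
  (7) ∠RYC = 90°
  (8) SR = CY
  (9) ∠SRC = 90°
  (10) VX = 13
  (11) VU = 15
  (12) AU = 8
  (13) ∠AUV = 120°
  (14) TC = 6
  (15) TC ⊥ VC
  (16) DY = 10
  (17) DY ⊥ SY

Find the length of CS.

From the given relations: SR = CY = 3.
Step 1: By the law of cosines on triangle CYR: CR² = 3² + 10² − 2·3·10·cos(90°) = 109, so CR = √109.
Step 2: By the law of cosines on triangle CRS: CS² = √109² + 3² − 2·√109·3·cos(90°) = 118, so CS = √118.

Therefore, the length of CS = √118.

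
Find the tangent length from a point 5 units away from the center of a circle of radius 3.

The tangent, radius, and line from the external point to the center form a right triangle.
The right angle is where the tangent meets the radius.
By the Pythagorean theorem: tangent² + 3² = 5²
tangent² = 25 - 9 = 16
tangent = 4

4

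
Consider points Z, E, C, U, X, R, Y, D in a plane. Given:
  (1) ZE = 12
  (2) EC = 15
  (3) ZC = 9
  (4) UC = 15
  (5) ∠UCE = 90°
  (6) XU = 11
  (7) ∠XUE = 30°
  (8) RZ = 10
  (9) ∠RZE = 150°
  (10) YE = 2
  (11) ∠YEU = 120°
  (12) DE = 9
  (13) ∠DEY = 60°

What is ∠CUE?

Step 1: By the law of cosines on triangle UCE: UE² = 15² + 15² − 2·15·15·cos(90°) = 450, so UE = 15·√2.
Step 2: By the inverse law of cosines on triangle CUE: cos(∠CUE) = (15² + (15·√2)² − 15²) / (2·15·15·√2) = 450/636.4 = 0.7071, so ∠CUE = 45°.

Therefore, the measure of angle ∠CUE = 45°.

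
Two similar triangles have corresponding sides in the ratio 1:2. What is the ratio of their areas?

Area ratio = (side ratio)^2 = (1/2)^2 = 1:4.

1:4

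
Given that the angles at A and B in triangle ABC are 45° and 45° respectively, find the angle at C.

The interior angles sum to 180°: angle C = 180 - 45 - 45 = 90°.
The triangle is right (angles 45°, 45°, 90°).

90 degrees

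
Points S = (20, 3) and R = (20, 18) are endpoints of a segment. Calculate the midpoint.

M = ((x₁ + x₂)/2, (y₁ + y₂)/2)
= ((20 + 20)/2, (3 + 18)/2)
= (40/2, 21/2) = (20, 21/2)

(20, 21/2)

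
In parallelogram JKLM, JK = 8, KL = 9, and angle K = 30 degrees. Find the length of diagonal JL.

The diagonal of a parallelogram can be found by treating two adjacent sides and the diagonal as a triangle.
Applying the law of cosines with sides 8, 9 and included angle 30°:
d^2 = 64 + 81 - 144*cos(30°) = 145 - 72*sqrt(3)
d = sqrt(145 - 72*sqrt(3))

sqrt(145 - 72*sqrt(3))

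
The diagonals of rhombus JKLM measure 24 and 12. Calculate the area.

Area of a rhombus = (d1 * d2) / 2
Area = (24 * 12) / 2
Area = 288 / 2
Area = 144

144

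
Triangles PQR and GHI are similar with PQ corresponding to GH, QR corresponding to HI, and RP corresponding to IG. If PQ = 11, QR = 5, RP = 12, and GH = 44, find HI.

Since the triangles are similar, the ratio of corresponding sides is constant.
Scale factor k = GH / PQ = 44 / 11 = 4
HI = k * QR = 4 * 5 = 20

20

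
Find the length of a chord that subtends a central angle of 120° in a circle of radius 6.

Chord length = 2r sin(θ/2)
= 2 × 6 × sin(120°/2)
= 2 × 6 × sin(60°)
= 6*sqrt(3)

6*sqrt(3)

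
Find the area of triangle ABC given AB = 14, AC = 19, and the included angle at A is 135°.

When two sides and the included angle are known, the area formula is (1/2)ab sin(C).
The height from one side to the opposite vertex is 19 sin(135°) = 19*sqrt(2)/2.
Area = (1/2) * 14 * 19*sqrt(2)/2 = 133*sqrt(2)/2.

133*sqrt(2)/2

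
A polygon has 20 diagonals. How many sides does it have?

Using d = n(n - 3)/2, we solve 20 = n(n - 3)/2.
So n(n - 3) = 40.
Testing n = 8: 8 * 5 = 40 = 40. Correct.
The polygon has 8 sides.

8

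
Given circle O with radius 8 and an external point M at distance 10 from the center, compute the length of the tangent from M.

Let T be the point of tangency. Then OT ⊥ MT (radius ⊥ tangent).
In right triangle OTM: OM² = OT² + MT²
10² = 8² + MT²
MT² = 36, MT = 6

6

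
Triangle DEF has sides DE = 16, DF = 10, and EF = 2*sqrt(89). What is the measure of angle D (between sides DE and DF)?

cos(D) = (16² + 10² - (2*sqrt(89))²) / (2 × 16 × 10) = 0, so D = arccos(0) = 90°.

90°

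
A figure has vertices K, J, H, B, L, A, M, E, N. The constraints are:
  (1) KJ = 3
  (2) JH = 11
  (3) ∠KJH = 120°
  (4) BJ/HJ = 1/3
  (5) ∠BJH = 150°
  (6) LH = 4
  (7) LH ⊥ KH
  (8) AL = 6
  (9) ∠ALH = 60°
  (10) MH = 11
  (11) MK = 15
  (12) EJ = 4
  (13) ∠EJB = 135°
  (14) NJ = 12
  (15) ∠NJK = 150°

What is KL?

Step 1: By the law of cosines on triangle HJK: HK² = 11² + 3² − 2·11·3·cos(120°) = 163, so HK = √163.
Step 2: By the law of cosines on triangle KHL: KL² = √163² + 4² − 2·√163·4·cos(90°) = 179, so KL = √179.

Therefore, the length of KL = √179.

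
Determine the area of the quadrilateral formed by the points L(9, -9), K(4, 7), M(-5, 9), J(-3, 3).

The Shoelace formula works by pairing each vertex with the next (cycling back to the first).
For each pair, compute x_i*y_(i+1) - x_(i+1)*y_i:
  (9*7 - 4*-9) = 99
  (4*9 - -5*7) = 71
  (-5*3 - -3*9) = 12
  (-3*-9 - 9*3) = 0
Taking half the absolute value of the total: Area = (1/2)(182) = 91.

91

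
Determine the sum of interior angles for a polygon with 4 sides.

The sum of interior angles of an n-sided polygon is (n - 2) * 180.
For n = 4: (4 - 2) * 180 = 2 * 180 = 360 degrees.

360 degrees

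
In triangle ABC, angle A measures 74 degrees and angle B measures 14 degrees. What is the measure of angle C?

The interior angles sum to 180°: angle C = 180 - 74 - 14 = 92°.
The triangle is obtuse (angles 74°, 14°, 92°).

92 degrees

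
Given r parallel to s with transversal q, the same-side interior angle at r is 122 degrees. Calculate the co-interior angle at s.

Co-interior angles (same-side interior) formed by parallel lines and a transversal are supplementary (sum to 180 degrees).
The given angle is 122 degrees.
The co-interior angle = 180 - 122 = 58 degrees.

58 degrees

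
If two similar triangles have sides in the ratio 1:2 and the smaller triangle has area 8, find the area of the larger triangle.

Area ratio = (1/2)^2 = 1/4. Area of the larger triangle = 8 * 4/1 = 32.

32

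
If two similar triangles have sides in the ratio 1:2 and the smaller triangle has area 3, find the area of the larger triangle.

The ratio of areas of similar triangles = (side ratio)^2.
Side ratio = 1:2, so area ratio = 1:4.
Area of the larger triangle / Area of the smaller triangle = 4/1
Area of the larger triangle = 3 * 4/1 = 12

12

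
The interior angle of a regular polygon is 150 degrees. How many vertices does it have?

The exterior angle is the supplement of the interior angle: 180 - 150 = 30 degrees.
Since the exterior angles of any convex polygon sum to 360 degrees, the number of sides is 360 / 30 = 12.

12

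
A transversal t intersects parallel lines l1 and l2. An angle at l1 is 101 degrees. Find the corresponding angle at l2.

Corresponding angles are equal: 101 degrees.

101 degrees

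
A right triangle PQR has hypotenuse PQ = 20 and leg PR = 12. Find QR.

Rearranging the Pythagorean theorem to solve for the unknown leg:
leg^2 = hypotenuse^2 - known_leg^2 = 400 - 144 = 256
leg = sqrt(256) = 16.

16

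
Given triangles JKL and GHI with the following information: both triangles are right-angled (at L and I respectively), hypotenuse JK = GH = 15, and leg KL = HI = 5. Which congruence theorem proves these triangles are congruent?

Consider the given information: both triangles are right-angled (at L and I respectively), hypotenuse JK = GH = 15, and leg KL = HI = 5
This is not ASA or AAS: ASA requires two angles and the side between them. AAS requires two angles and a non-included side.
The correct criterion is HL. The hypotenuse and one leg of two right triangles are equal (Hypotenuse-Leg).

HL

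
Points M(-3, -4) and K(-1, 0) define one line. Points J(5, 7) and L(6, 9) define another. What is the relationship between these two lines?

Slope of line 1: m1 = (0 - -4)/(-1 - -3) = 4/2 = 2
Slope of line 2: m2 = (9 - 7)/(6 - 5) = 2/1 = 2
m1 = m2, so the lines are parallel.

Parallel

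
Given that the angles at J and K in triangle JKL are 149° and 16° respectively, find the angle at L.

Let angle L = x. Then 149 + 16 + x = 180.
x = 180 - 165 = 15 degrees.

15 degrees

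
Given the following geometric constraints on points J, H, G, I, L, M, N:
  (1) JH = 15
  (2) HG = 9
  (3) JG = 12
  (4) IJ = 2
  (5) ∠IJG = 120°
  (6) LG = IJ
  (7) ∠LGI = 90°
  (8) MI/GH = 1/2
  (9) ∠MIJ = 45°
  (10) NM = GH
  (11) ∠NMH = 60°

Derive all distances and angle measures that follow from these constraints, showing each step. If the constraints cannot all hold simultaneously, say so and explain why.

The constraints are consistent.

From the given relations:
  LG = IJ = 2
  MI = 1/2·GH = 1/2·9 ≈ 4.5
  NM = GH = 9

Step 1: From JI = 2, IM = 4.5, and ∠JIM = 45°, by the law of cosines:
  JM² = JI² + IM² - 2·JI·IM·cos(45°) = 4 + 20.25 - 12.73 = 11.52
  JM ≈ 3.39

Step 2: From GJ = 12, JI = 2, and ∠GJI = 120°, by the law of cosines:
  GI² = GJ² + JI² - 2·GJ·JI·cos(120°) = 144 + 4 + 24 = 172
  GI = 2·√43

Step 3: From JG = 12, JH = 15, GH = 9, by the inverse law of cosines:
  cos(∠GJH) = (JG² + JH² - GH²) / (2·JG·JH)
  ∠GJH = 36.87°

Step 4: From HG = 9, HJ = 15, GJ = 12, by the inverse law of cosines:
  cos(∠GHJ) = (HG² + HJ² - GJ²) / (2·HG·HJ)
  ∠GHJ = 53.13°

Step 5: From GH = 9, GJ = 12, HJ = 15, by the inverse law of cosines:
  cos(∠HGJ) = (GH² + GJ² - HJ²) / (2·GH·GJ)
  ∠HGJ = 90°

Step 6: From IG = 2·√43, GL = 2, and ∠IGL = 90°, by the law of cosines:
  IL² = IG² + GL² - 2·IG·GL·cos(90°) = 172 + 4 - 0 = 176
  IL = 4·√11

Step 7: From JI = 2, JM = 3.39, IM = 4.5, by the inverse law of cosines:
  cos(∠IJM) = (JI² + JM² - IM²) / (2·JI·JM)
  ∠IJM = 110.38°

Step 8: From GI = 2·√43, GJ = 12, IJ = 2, by the inverse law of cosines:
  cos(∠IGJ) = (GI² + GJ² - IJ²) / (2·GI·GJ)
  ∠IGJ = 7.59°

Step 9: From IG = 2·√43, IJ = 2, GJ = 12, by the inverse law of cosines:
  cos(∠GIJ) = (IG² + IJ² - GJ²) / (2·IG·IJ)
  ∠GIJ = 52.41°

Step 10: From MI = 4.5, MJ = 3.39, IJ = 2, by the inverse law of cosines:
  cos(∠IMJ) = (MI² + MJ² - IJ²) / (2·MI·MJ)
  ∠IMJ = 24.62°

Step 11: From IG = 2·√43, IL = 4·√11, GL = 2, by the inverse law of cosines:
  cos(∠GIL) = (IG² + IL² - GL²) / (2·IG·IL)
  ∠GIL = 8.67°

Step 12: From LG = 2, LI = 4·√11, GI = 2·√43, by the inverse law of cosines:
  cos(∠GLI) = (LG² + LI² - GI²) / (2·LG·LI)
  ∠GLI = 81.33°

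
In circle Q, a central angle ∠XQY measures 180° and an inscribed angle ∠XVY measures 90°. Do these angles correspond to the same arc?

By the inscribed angle theorem, if both angles subtend the same arc, the inscribed angle must be half the central angle.
Half of 180° = 90°, which equals the given inscribed angle of 90°.
Therefore, yes, they correspond to the same arc.

Yes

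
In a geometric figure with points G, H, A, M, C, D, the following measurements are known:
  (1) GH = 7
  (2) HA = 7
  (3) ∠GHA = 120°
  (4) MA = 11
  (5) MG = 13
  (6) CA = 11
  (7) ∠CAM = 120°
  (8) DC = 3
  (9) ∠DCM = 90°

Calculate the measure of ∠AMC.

Step 1: By the law of cosines on triangle MAC: MC² = 11² + 11² − 2·11·11·cos(120°) = 363, so MC = 11·√3.
Step 2: By the inverse law of cosines on triangle AMC: cos(∠AMC) = (11² + (11·√3)² − 11²) / (2·11·11·√3) = 363/419.16 = 0.866, so ∠AMC = 30°.

Therefore, the measure of angle ∠AMC = 30°.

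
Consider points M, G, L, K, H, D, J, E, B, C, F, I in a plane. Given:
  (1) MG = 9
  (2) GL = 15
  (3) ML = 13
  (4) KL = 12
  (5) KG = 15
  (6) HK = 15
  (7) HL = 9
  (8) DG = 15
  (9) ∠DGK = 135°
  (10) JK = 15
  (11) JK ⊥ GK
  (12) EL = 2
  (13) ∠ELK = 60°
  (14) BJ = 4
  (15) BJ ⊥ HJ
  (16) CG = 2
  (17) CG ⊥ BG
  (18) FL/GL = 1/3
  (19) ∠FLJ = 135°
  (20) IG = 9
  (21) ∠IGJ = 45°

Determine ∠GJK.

Step 1: By the law of cosines on triangle JKG: JG² = 15² + 15² − 2·15·15·cos(90°) = 450, so JG = 15·√2.
Step 2: By the inverse law of cosines on triangle GJK: cos(∠GJK) = ((15·√2)² + 15² − 15²) / (2·15·√2·15) = 450/636.4 = 0.7071, so ∠GJK = 45°.

Therefore, the measure of angle ∠GJK = 45°.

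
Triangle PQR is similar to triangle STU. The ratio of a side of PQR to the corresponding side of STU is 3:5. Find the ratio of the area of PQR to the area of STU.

The ratio of areas of similar triangles equals the square of the side ratio.
Side ratio = 3:5
Area ratio = (3/5)^2 = 9/25 = 9:25

9:25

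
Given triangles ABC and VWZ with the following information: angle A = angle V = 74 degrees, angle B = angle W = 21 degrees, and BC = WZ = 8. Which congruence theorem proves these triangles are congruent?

Consider the given information: angle A = angle V = 74 degrees, angle B = angle W = 21 degrees, and BC = WZ = 8
This is not SSS or ASA: SSS requires all three pairs of sides, but we don't have that. ASA requires two angles and the side between them.
The correct criterion is AAS. Two pairs of corresponding angles and a non-included side are equal (Angle-Angle-Side).

AAS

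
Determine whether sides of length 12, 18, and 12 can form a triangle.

Yes.
The triangle inequality requires that the sum of any two sides exceeds the third.
Here 12 + 12 = 24 > 18, so the condition is met.

Yes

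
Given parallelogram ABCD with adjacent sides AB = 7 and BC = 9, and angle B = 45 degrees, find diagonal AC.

The diagonal of a parallelogram can be found by treating two adjacent sides and the diagonal as a triangle.
Applying the law of cosines with sides 7, 9 and included angle 45°:
d^2 = 49 + 81 - 126*cos(45°) = 130 - 63*sqrt(2)
d = sqrt(130 - 63*sqrt(2))

sqrt(130 - 63*sqrt(2))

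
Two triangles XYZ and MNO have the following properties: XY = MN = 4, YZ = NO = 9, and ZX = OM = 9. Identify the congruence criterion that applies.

The given information provides:
XY = MN = 4, YZ = NO = 9, and ZX = OM = 9
This matches the SSS congruence theorem.
All three pairs of corresponding sides are equal (Side-Side-Side).

SSS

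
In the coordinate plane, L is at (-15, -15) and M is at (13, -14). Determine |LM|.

d = sqrt((13 - -15)^2 + (-14 - -15)^2)
d = sqrt(28^2 + 1^2)
d = sqrt(784 + 1)
d = sqrt(785)

sqrt(785)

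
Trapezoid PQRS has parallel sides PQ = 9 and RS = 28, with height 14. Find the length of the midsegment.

midsegment = (9 + 28) / 2 = 37 / 2 = 37/2

37/2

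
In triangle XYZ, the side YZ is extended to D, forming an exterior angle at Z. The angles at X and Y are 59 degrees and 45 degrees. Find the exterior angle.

The interior angle at Z is 180 - 59 - 45 = 76 degrees.
The exterior angle and interior angle at Z are supplementary:
Exterior angle = 180 - 76 = 104 degrees.

104 degrees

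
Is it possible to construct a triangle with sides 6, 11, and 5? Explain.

Check the triangle inequality: 6 + 5 = 11 ≤ 11.
Since the sum of two sides does not exceed the third, no triangle can be formed.

No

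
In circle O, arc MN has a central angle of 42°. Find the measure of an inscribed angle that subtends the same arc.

By the inscribed angle theorem, the inscribed angle is half the central angle.
Inscribed angle = 42° / 2 = 21°

21°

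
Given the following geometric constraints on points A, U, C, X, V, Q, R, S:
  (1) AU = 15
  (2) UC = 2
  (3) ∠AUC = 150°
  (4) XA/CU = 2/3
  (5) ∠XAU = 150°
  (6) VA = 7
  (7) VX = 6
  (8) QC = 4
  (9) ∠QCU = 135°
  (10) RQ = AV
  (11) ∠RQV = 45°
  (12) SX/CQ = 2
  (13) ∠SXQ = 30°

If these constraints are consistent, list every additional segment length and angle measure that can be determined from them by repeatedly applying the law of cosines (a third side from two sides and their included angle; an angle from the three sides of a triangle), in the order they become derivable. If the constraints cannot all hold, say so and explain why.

The constraints are consistent. Derivable facts, in order:
After 1 step:
- AC ≈ 16.76
- UQ ≈ 5.6
- UX ≈ 16.17
- ∠AVX = 7.8°
- ∠AXV = 134.54°
- ∠VAX = 37.66°
After 2 steps:
- ∠ACU = 26.58°
- ∠AUX = 2.36°
- ∠AXU = 27.64°
- ∠CAU = 3.42°
- ∠CQU = 14.64°
- ∠CUQ = 30.36°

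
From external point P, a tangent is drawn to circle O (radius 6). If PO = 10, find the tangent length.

The tangent, radius, and line from the external point to the center form a right triangle.
The right angle is where the tangent meets the radius.
By the Pythagorean theorem: tangent² + 6² = 10²
tangent² = 100 - 36 = 64
tangent = 8

8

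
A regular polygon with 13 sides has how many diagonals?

Total line segments between 13 vertices = C(13,2) = 78.
Subtract the 13 sides: 78 - 13 = 65 diagonals.

65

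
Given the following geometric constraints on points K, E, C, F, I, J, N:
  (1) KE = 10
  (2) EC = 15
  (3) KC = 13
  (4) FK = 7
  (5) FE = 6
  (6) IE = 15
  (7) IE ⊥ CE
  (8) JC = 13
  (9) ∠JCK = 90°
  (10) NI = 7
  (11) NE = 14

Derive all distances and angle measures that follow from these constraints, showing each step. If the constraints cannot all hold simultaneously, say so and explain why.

The constraints are consistent.

Step 1: From KC = 13, CJ = 13, and ∠KCJ = 90°, by the law of cosines:
  KJ² = KC² + CJ² - 2·KC·CJ·cos(90°) = 169 + 169 - 0 = 338
  KJ = 13·√2

Step 2: From CE = 15, EI = 15, and ∠CEI = 90°, by the law of cosines:
  CI² = CE² + EI² - 2·CE·EI·cos(90°) = 225 + 225 - 0 = 450
  CI = 15·√2

Step 3: From KC = 13, KE = 10, CE = 15, by the inverse law of cosines:
  cos(∠CKE) = (KC² + KE² - CE²) / (2·KC·KE)
  ∠CKE = 80.26°

Step 4: From KE = 10, KF = 7, EF = 6, by the inverse law of cosines:
  cos(∠EKF) = (KE² + KF² - EF²) / (2·KE·KF)
  ∠EKF = 36.18°

Step 5: From EC = 15, EK = 10, CK = 13, by the inverse law of cosines:
  cos(∠CEK) = (EC² + EK² - CK²) / (2·EC·EK)
  ∠CEK = 58.67°

Step 6: From EF = 6, EK = 10, FK = 7, by the inverse law of cosines:
  cos(∠FEK) = (EF² + EK² - FK²) / (2·EF·EK)
  ∠FEK = 43.53°

Step 7: From EI = 15, EN = 14, IN = 7, by the inverse law of cosines:
  cos(∠IEN) = (EI² + EN² - IN²) / (2·EI·EN)
  ∠IEN = 27.66°

Step 8: From CE = 15, CK = 13, EK = 10, by the inverse law of cosines:
  cos(∠ECK) = (CE² + CK² - EK²) / (2·CE·CK)
  ∠ECK = 41.08°

Step 9: From FE = 6, FK = 7, EK = 10, by the inverse law of cosines:
  cos(∠EFK) = (FE² + FK² - EK²) / (2·FE·FK)
  ∠EFK = 100.29°

Step 10: From IE = 15, IN = 7, EN = 14, by the inverse law of cosines:
  cos(∠EIN) = (IE² + IN² - EN²) / (2·IE·IN)
  ∠EIN = 68.2°

Step 11: From NE = 14, NI = 7, EI = 15, by the inverse law of cosines:
  cos(∠ENI) = (NE² + NI² - EI²) / (2·NE·NI)
  ∠ENI = 84.14°

Step 12: From KC = 13, KJ = 13·√2, CJ = 13, by the inverse law of cosines:
  cos(∠CKJ) = (KC² + KJ² - CJ²) / (2·KC·KJ)
  ∠CKJ = 45°

Step 13: From CE = 15, CI = 15·√2, EI = 15, by the inverse law of cosines:
  cos(∠ECI) = (CE² + CI² - EI²) / (2·CE·CI)
  ∠ECI = 45°

Step 14: From IC = 15·√2, IE = 15, CE = 15, by the inverse law of cosines:
  cos(∠CIE) = (IC² + IE² - CE²) / (2·IC·IE)
  ∠CIE = 45°

Step 15: From JC = 13, JK = 13·√2, CK = 13, by the inverse law of cosines:
  cos(∠CJK) = (JC² + JK² - CK²) / (2·JC·JK)
  ∠CJK = 45°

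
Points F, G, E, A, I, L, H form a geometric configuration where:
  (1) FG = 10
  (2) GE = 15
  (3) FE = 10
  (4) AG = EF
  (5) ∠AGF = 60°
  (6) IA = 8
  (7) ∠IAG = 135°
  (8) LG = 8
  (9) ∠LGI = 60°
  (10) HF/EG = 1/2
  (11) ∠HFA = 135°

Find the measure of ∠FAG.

From the given relations: AG = EF = 10.
Step 1: By the law of cosines on triangle AGF: AF² = 10² + 10² − 2·10·10·cos(60°) = 100, so AF = 10.
Step 2: By the inverse law of cosines on triangle FAG: cos(∠FAG) = (10² + 10² − 10²) / (2·10·10) = 100/200 = 0.5, so ∠FAG = 60°.

Therefore, the measure of angle ∠FAG = 60°.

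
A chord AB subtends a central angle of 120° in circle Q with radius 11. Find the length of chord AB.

Chord = 2(11) sin(60°) = 11*sqrt(3)

11*sqrt(3)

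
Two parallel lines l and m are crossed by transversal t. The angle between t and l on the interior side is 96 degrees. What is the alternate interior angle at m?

Alternate interior angles formed by parallel lines and a transversal are equal.
The given angle is 96 degrees.
The alternate interior angle = 96 degrees.

96 degrees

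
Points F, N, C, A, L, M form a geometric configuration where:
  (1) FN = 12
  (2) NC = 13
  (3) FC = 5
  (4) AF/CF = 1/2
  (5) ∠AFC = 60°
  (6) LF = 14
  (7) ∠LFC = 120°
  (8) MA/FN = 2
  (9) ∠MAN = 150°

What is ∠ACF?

From the given relations: AF = 1/2·CF = 1/2·5 ≈ 2.5.
Step 1: By the law of cosines on triangle CFA: CA² = 5² + 2.5² − 2·5·2.5·cos(60°) = 18.75, so CA = 5/2·√3.
Step 2: By the inverse law of cosines on triangle ACF: cos(∠ACF) = ((5/2·√3)² + 5² − 2.5²) / (2·5/2·√3·5) = 37.5/43.3 = 0.866, so ∠ACF = 30°.

Therefore, the measure of angle ∠ACF = 30°.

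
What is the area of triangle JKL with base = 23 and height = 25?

Area = (1/2) * base * height
Area = (1/2) * 23 * 25
Area = 575/2

575/2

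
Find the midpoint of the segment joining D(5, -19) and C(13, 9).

M = ((x₁ + x₂)/2, (y₁ + y₂)/2)
= ((5 + 13)/2, (-19 + 9)/2)
= (18/2, -10/2) = (9, -5)

(9, -5)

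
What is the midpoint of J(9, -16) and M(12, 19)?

The midpoint is the point halfway along the segment.
Move half the horizontal distance: 9 + (12 - 9)/2 = 9 + 3/2 = 21/2
Move half the vertical distance: -16 + (19 - -16)/2 = -16 + 35/2 = 3/2
Midpoint = (21/2, 3/2)

(21/2, 3/2)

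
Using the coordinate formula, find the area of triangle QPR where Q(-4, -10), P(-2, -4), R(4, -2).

Shoelace: Area = (1/2)|-4(-4--2) + -2(-2--10) + 4(-10--4)| = (1/2)(32) = 16

16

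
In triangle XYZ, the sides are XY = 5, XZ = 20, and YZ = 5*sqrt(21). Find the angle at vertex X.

When all three sides of a triangle are known, the law of cosines can be rearranged to find any angle.
cos(C) = (a² + b² - c²) / (2ab) gives cos(X) = -1/2.
Taking the inverse cosine: X = 120°.

120°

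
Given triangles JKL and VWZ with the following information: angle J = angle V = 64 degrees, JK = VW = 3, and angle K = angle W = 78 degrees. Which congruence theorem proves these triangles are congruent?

The given information provides:
angle J = angle V = 64 degrees, JK = VW = 3, and angle K = angle W = 78 degrees
This matches the ASA congruence theorem.
Two pairs of corresponding angles and the included side are equal (Angle-Side-Angle).

ASA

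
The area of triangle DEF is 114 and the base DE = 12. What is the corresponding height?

Area = (1/2) * base * height
height = 2 * Area / base
height = 2 * 114 / 12
height = 228 / 12
height = 19

19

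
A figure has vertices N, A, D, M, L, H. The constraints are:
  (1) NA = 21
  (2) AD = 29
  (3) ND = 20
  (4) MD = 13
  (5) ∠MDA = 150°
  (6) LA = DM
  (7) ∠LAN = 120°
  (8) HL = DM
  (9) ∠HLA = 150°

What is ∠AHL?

From the given relations: HL = DM = 13; LA = DM = 13.
Step 1: By the law of cosines on triangle HLA: HA² = 13² + 13² − 2·13·13·cos(150°) = 630.72, so HA ≈ 25.11.
Step 2: By the inverse law of cosines on triangle AHL: cos(∠AHL) = (25.11² + 13² − 13²) / (2·25.11·13) = 630.72/652.97 = 0.9659, so ∠AHL = 15°.

Therefore, the measure of angle ∠AHL = 15°.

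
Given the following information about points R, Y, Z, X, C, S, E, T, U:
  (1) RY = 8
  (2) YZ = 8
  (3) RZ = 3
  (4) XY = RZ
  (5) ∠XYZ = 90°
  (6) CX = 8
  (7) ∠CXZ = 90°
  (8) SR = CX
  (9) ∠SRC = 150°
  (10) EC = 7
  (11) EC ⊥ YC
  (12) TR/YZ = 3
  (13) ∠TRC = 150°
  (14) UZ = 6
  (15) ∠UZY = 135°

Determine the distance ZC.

From the given relations: XY = RZ = 3.
Step 1: By the law of cosines on triangle ZYX: ZX² = 8² + 3² − 2·8·3·cos(90°) = 73, so ZX = √73.
Step 2: By the law of cosines on triangle ZXC: ZC² = √73² + 8² − 2·√73·8·cos(90°) = 137, so ZC = √137.

Therefore, the length of ZC = √137.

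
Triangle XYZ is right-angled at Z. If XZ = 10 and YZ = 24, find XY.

XY = sqrt(10^2 + 24^2) = sqrt(676) = 26

26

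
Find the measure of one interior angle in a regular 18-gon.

Each interior angle of a regular n-gon is (n - 2) * 180 / n.
For n = 18: (18 - 2) * 180 / 18 = 2880/18 = 160 degrees.

160 degrees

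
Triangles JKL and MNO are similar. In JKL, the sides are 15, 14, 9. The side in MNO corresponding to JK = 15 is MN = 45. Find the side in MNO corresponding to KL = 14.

Similar triangles have proportional sides. Setting up the proportion:
MN / JK = NO / KL
45 / 15 = NO / 14
NO = 14 * 45 / 15 = 42.

42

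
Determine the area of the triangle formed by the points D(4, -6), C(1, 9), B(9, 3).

Using the Shoelace formula for a triangle:
Area = (1/2)|x0(y1 - y2) + x1(y2 - y0) + x2(y0 - y1)|
Area = (1/2)|4(9 - 3) + 1(3 - -6) + 9(-6 - 9)|
Area = (1/2)|24 + 9 + -135|
Area = (1/2)|-102|
Area = (1/2)(102)
Area = 51

51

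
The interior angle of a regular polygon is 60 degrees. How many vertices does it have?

The exterior angle is the supplement of the interior angle: 180 - 60 = 120 degrees.
Since the exterior angles of any convex polygon sum to 360 degrees, the number of sides is 360 / 120 = 3.

3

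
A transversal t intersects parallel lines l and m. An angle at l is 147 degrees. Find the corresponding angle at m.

When a transversal crosses parallel lines, angles in the same position at each intersection are called corresponding angles.
These are always equal, so the answer is 147 degrees.

147 degrees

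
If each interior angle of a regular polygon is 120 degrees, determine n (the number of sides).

Each interior angle of a regular n-gon is (n - 2) * 180 / n.
Setting this equal to 120:
(n - 2) * 180 / n = 120
Each exterior angle = 180 - 120 = 60 degrees.
Since exterior angles sum to 360: n = 360 / 60 = 6.

6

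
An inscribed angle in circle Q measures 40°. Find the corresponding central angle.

The inscribed angle theorem states that a central angle is always twice any inscribed angle that subtends the same arc.
Since the inscribed angle is 40°, the central angle = 2 × 40° = 80°.

80°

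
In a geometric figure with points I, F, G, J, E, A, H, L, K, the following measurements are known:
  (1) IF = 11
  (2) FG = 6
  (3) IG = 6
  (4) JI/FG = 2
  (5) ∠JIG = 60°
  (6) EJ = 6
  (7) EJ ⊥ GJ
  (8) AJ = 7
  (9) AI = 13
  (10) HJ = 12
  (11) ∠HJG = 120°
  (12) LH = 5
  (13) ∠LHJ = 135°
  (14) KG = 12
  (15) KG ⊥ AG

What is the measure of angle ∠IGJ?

From the given relations: JI = 2·FG = 2·6 = 12.
Step 1: By the law of cosines on triangle GIJ: GJ² = 6² + 12² − 2·6·12·cos(60°) = 108, so GJ = 6·√3.
Step 2: By the inverse law of cosines on triangle IGJ: cos(∠IGJ) = (6² + (6·√3)² − 12²) / (2·6·6·√3) = 0/124.71 = 0, so ∠IGJ = 90°.

Therefore, the measure of angle ∠IGJ = 90°.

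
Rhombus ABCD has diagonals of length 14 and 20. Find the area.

Area of a rhombus = (d1 * d2) / 2
Area = (14 * 20) / 2
Area = 280 / 2
Area = 140

140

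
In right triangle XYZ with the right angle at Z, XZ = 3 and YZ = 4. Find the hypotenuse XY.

XY = sqrt(3^2 + 4^2) = sqrt(25) = 5

5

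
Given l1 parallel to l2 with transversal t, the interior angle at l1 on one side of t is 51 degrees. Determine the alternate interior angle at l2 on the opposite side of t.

Alternate interior angles lie on opposite sides of the transversal, between the parallel lines.
By the alternate interior angle theorem, they are equal: 51 degrees.

51 degrees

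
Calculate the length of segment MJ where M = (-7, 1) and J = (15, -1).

d = sqrt((15 - -7)^2 + (-1 - 1)^2)
d = sqrt(22^2 + -2^2)
d = sqrt(484 + 4)
d = sqrt(488) = 2*sqrt(122)

2*sqrt(122)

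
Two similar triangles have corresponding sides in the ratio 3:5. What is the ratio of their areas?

The ratio of areas of similar triangles equals the square of the side ratio.
Side ratio = 3:5
Area ratio = (3/5)^2 = 9/25 = 9:25

9:25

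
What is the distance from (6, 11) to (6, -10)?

d = sqrt((6 - 6)^2 + (-10 - 11)^2)
d = sqrt(0^2 + -21^2)
d = sqrt(0 + 441)
d = sqrt(441) = 21

21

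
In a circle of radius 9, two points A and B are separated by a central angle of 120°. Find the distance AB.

Chord length = 2r sin(θ/2)
= 2 × 9 × sin(120°/2)
= 2 × 9 × sin(60°)
= 9*sqrt(3)

9*sqrt(3)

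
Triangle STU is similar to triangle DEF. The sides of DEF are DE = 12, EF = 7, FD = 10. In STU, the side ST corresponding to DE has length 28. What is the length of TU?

Since the triangles are similar, the ratio of corresponding sides is constant.
Scale factor k = ST / DE = 28 / 12 = 7/3
TU = k * EF = 7/3 * 7 = 49/3

49/3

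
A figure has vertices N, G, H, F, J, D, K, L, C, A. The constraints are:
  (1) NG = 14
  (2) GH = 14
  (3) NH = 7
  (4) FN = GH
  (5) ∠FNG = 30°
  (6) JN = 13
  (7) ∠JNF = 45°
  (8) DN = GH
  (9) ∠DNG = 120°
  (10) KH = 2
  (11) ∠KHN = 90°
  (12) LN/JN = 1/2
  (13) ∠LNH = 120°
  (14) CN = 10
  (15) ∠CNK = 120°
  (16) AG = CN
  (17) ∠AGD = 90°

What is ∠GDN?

From the given relations: DN = GH = 14.
Step 1: By the law of cosines on triangle DNG: DG² = 14² + 14² − 2·14·14·cos(120°) = 588, so DG = 14·√3.
Step 2: By the inverse law of cosines on triangle GDN: cos(∠GDN) = ((14·√3)² + 14² − 14²) / (2·14·√3·14) = 588/678.96 = 0.866, so ∠GDN = 30°.

Therefore, the measure of angle ∠GDN = 30°.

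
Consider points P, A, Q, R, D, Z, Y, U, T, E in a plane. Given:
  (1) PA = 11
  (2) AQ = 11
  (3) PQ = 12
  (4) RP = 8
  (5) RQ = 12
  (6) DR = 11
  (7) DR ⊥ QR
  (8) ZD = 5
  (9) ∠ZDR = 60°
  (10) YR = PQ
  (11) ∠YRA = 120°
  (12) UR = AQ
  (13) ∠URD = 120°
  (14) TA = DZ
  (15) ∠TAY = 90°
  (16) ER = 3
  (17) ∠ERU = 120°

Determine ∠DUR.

From the given relations: UR = AQ = 11.
Step 1: By the law of cosines on triangle URD: UD² = 11² + 11² − 2·11·11·cos(120°) = 363, so UD = 11·√3.
Step 2: By the inverse law of cosines on triangle DUR: cos(∠DUR) = ((11·√3)² + 11² − 11²) / (2·11·√3·11) = 363/419.16 = 0.866, so ∠DUR = 30°.

Therefore, the measure of angle ∠DUR = 30°.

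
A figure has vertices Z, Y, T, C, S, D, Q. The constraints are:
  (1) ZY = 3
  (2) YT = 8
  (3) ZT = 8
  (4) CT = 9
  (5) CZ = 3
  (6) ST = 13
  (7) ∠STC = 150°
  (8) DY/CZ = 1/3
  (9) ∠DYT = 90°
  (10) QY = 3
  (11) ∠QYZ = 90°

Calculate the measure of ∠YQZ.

Step 1: By the law of cosines on triangle QYZ: QZ² = 3² + 3² − 2·3·3·cos(90°) = 18, so QZ = 3·√2.
Step 2: By the inverse law of cosines on triangle YQZ: cos(∠YQZ) = (3² + (3·√2)² − 3²) / (2·3·3·√2) = 18/25.46 = 0.7071, so ∠YQZ = 45°.

Therefore, the measure of angle ∠YQZ = 45°.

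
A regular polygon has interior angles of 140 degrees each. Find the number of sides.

Each interior angle of a regular n-gon is (n - 2) * 180 / n.
Setting this equal to 140:
(n - 2) * 180 / n = 140
Each exterior angle = 180 - 140 = 40 degrees.
Since exterior angles sum to 360: n = 360 / 40 = 9.

9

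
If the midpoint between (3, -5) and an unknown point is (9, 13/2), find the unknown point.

Using the midpoint formula: M = ((x1 + x2)/2, (y1 + y2)/2)
We know M = (9, 13/2) and A = (3, -5)
For x: 9 = (3 + x2)/2, so x2 = 2*9 - 3 = 15
For y: 13/2 = (-5 + y2)/2, so y2 = 2*13/2 - -5 = 18
B = (15, 18)

(15, 18)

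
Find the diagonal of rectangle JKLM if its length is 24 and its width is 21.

Using the Pythagorean theorem:
d² = 24² + 21² = 576 + 441 = 1017
d = sqrt(1017) = 3*sqrt(113)

3*sqrt(113)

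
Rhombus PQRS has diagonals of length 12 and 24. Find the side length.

In a rhombus, the diagonals bisect each other perpendicularly, creating four congruent right triangles.
Each triangle has legs 6 (half of 12) and 12 (half of 24).
The hypotenuse of each right triangle is a side of the rhombus:
side = sqrt(6^2 + 12^2) = sqrt(180) = 6*sqrt(5)

6*sqrt(5)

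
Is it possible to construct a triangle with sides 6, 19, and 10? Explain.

Check the triangle inequality: 6 + 10 = 16 ≤ 19.
Since the sum of two sides does not exceed the third, no triangle can be formed.

No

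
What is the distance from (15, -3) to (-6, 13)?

d = sqrt((-6 - 15)^2 + (13 - -3)^2)
d = sqrt(-21^2 + 16^2)
d = sqrt(441 + 256)
d = sqrt(697)

sqrt(697)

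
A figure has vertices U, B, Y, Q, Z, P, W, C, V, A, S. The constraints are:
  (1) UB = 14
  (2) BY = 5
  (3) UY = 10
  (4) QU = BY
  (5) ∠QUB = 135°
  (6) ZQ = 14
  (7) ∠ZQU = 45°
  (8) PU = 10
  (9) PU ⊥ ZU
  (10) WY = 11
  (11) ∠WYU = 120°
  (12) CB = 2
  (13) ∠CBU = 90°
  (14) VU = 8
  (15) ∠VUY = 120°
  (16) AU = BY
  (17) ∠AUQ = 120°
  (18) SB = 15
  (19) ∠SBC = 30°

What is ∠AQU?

From the given relations: QU = BY = 5; AU = BY = 5.
Step 1: By the law of cosines on triangle QUA: QA² = 5² + 5² − 2·5·5·cos(120°) = 75, so QA = 5·√3.
Step 2: By the inverse law of cosines on triangle AQU: cos(∠AQU) = ((5·√3)² + 5² − 5²) / (2·5·√3·5) = 75/86.6 = 0.866, so ∠AQU = 30°.

Therefore, the measure of angle ∠AQU = 30°.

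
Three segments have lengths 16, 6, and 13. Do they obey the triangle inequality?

Check all three triangle inequalities:
16 + 6 = 22 > 13 ✓
16 + 13 = 29 > 6 ✓
6 + 13 = 19 > 16 ✓
All conditions hold, so these sides form a valid triangle.

Yes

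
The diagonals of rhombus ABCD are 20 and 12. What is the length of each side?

In a rhombus, the diagonals bisect each other perpendicularly, creating four congruent right triangles.
Each triangle has legs 10 (half of 20) and 6 (half of 12).
The hypotenuse of each right triangle is a side of the rhombus:
side = sqrt(10^2 + 6^2) = sqrt(136) = 2*sqrt(34)

2*sqrt(34)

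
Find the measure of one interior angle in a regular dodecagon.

Each interior angle of a regular n-gon is (n - 2) * 180 / n.
For n = 12: (12 - 2) * 180 / 12 = 1800/12 = 150 degrees.

150 degrees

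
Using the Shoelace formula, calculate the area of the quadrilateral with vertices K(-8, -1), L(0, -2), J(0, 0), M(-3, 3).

Using the Shoelace formula for a quadrilateral (vertices in order):
Area = (1/2)|sum of (x_i * y_(i+1) - x_(i+1) * y_i)|
Terms: (-8*-2 - 0*-1) = 16, (0*0 - 0*-2) = 0, (0*3 - -3*0) = 0, (-3*-1 - -8*3) = 27
Sum = 43
Area = (1/2)(43) = 43/2

43/2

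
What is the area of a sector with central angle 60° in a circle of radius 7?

Sector area = πr² × θ/360
= π × 7² × 1/6
= π × 49 × 1/6
= 49*pi/6

49*pi/6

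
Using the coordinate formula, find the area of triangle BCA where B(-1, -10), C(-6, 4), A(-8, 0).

Using the Shoelace formula for a triangle:
Area = (1/2)|x0(y1 - y2) + x1(y2 - y0) + x2(y0 - y1)|
Area = (1/2)|-1(4 - 0) + -6(0 - -10) + -8(-10 - 4)|
Area = (1/2)|-4 + -60 + 112|
Area = (1/2)|48|
Area = (1/2)(48)
Area = 24

24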